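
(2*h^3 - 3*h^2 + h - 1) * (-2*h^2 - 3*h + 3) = -4*h^5 + 13*h^3 - 10*h^2 + 6*h - 3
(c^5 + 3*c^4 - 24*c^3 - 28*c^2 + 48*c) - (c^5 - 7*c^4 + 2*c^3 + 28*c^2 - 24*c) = 10*c^4 - 26*c^3 - 56*c^2 + 72*c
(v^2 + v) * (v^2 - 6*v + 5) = v^4 - 5*v^3 - v^2 + 5*v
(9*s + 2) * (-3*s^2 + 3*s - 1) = -27*s^3 + 21*s^2 - 3*s - 2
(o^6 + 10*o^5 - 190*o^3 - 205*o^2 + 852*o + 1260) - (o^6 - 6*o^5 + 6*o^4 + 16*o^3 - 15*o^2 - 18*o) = 16*o^5 - 6*o^4 - 206*o^3 - 190*o^2 + 870*o + 1260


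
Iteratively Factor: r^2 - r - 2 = (r - 2)*(r + 1)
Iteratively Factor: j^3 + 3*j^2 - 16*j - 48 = (j + 4)*(j^2 - j - 12) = (j - 4)*(j + 4)*(j + 3)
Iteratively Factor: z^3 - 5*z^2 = (z)*(z^2 - 5*z) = z*(z - 5)*(z)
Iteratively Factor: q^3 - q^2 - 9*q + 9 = (q - 1)*(q^2 - 9) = (q - 1)*(q + 3)*(q - 3)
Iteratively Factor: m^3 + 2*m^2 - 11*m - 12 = (m - 3)*(m^2 + 5*m + 4) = (m - 3)*(m + 4)*(m + 1)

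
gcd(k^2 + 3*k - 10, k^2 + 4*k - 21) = 1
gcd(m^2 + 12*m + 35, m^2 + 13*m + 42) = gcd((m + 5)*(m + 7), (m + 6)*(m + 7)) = m + 7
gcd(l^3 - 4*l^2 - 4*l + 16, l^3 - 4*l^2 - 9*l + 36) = l - 4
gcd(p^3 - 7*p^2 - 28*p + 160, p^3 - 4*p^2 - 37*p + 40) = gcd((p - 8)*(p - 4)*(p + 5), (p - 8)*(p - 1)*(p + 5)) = p^2 - 3*p - 40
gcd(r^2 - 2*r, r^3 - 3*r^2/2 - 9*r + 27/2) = 1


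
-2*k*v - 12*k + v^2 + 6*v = (-2*k + v)*(v + 6)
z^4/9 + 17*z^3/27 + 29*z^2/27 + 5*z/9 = z*(z/3 + 1/3)*(z/3 + 1)*(z + 5/3)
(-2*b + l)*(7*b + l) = -14*b^2 + 5*b*l + l^2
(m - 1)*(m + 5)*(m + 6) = m^3 + 10*m^2 + 19*m - 30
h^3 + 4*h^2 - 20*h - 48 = (h - 4)*(h + 2)*(h + 6)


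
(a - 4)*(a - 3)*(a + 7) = a^3 - 37*a + 84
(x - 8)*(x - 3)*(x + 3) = x^3 - 8*x^2 - 9*x + 72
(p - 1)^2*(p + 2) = p^3 - 3*p + 2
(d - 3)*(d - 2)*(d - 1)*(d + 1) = d^4 - 5*d^3 + 5*d^2 + 5*d - 6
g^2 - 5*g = g*(g - 5)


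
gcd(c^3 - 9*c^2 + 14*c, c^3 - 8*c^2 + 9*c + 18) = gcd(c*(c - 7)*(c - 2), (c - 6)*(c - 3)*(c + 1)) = 1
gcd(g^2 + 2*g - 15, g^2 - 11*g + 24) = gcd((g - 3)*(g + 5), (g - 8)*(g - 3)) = g - 3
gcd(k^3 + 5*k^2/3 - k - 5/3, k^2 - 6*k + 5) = k - 1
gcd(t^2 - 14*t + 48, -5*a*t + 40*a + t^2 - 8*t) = t - 8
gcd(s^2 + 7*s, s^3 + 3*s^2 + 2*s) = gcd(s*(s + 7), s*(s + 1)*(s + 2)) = s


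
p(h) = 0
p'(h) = 0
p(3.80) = 0.00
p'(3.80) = 0.00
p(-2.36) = 0.00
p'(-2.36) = 0.00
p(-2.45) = 0.00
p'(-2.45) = 0.00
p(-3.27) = 0.00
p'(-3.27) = 0.00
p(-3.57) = 0.00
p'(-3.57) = 0.00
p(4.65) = 0.00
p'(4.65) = 0.00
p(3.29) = 0.00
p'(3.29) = 0.00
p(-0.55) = 0.00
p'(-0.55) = 0.00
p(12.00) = 0.00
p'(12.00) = 0.00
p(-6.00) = 0.00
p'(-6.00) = 0.00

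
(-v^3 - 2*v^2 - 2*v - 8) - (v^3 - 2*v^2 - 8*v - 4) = -2*v^3 + 6*v - 4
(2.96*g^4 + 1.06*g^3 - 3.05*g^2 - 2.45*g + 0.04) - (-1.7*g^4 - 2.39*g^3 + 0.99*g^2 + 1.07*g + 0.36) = 4.66*g^4 + 3.45*g^3 - 4.04*g^2 - 3.52*g - 0.32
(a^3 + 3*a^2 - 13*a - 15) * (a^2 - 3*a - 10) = a^5 - 32*a^3 - 6*a^2 + 175*a + 150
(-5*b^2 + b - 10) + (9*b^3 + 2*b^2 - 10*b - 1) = 9*b^3 - 3*b^2 - 9*b - 11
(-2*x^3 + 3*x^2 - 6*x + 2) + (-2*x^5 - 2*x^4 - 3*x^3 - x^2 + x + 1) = -2*x^5 - 2*x^4 - 5*x^3 + 2*x^2 - 5*x + 3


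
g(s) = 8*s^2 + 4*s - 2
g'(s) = 16*s + 4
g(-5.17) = 191.15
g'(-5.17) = -78.72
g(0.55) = 2.62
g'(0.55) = 12.80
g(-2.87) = 52.42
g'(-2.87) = -41.92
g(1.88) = 33.80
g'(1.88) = 34.08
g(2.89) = 76.38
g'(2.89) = 50.24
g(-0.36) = -2.40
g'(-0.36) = -1.76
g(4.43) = 172.72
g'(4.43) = 74.88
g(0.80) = 6.32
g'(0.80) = 16.80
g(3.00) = 82.00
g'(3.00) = 52.00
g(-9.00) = 610.00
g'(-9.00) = -140.00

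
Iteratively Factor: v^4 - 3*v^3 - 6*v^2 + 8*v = (v - 1)*(v^3 - 2*v^2 - 8*v) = (v - 4)*(v - 1)*(v^2 + 2*v) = (v - 4)*(v - 1)*(v + 2)*(v)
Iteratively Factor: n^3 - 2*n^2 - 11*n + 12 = (n - 1)*(n^2 - n - 12) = (n - 1)*(n + 3)*(n - 4)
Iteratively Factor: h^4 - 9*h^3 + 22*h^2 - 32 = (h + 1)*(h^3 - 10*h^2 + 32*h - 32) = (h - 4)*(h + 1)*(h^2 - 6*h + 8) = (h - 4)^2*(h + 1)*(h - 2)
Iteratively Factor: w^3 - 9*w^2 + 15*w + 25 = (w + 1)*(w^2 - 10*w + 25) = (w - 5)*(w + 1)*(w - 5)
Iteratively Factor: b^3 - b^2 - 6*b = (b + 2)*(b^2 - 3*b) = b*(b + 2)*(b - 3)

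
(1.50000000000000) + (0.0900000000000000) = 1.59000000000000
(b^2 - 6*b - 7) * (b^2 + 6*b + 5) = b^4 - 38*b^2 - 72*b - 35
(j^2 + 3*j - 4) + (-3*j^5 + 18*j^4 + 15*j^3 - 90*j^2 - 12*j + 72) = -3*j^5 + 18*j^4 + 15*j^3 - 89*j^2 - 9*j + 68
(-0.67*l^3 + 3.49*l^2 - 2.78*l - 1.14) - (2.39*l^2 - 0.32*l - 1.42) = -0.67*l^3 + 1.1*l^2 - 2.46*l + 0.28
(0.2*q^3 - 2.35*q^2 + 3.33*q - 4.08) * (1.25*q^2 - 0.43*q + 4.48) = 0.25*q^5 - 3.0235*q^4 + 6.069*q^3 - 17.0599*q^2 + 16.6728*q - 18.2784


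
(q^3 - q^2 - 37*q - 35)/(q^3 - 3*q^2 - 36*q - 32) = (q^2 - 2*q - 35)/(q^2 - 4*q - 32)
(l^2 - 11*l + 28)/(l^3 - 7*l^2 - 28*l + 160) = (l - 7)/(l^2 - 3*l - 40)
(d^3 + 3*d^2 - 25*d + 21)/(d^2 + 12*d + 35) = (d^2 - 4*d + 3)/(d + 5)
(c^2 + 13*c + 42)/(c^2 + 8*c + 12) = (c + 7)/(c + 2)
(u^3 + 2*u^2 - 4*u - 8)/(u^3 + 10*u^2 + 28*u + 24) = (u - 2)/(u + 6)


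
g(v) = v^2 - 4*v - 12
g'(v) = 2*v - 4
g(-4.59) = 27.43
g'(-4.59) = -13.18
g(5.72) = -2.16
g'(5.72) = 7.44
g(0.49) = -13.72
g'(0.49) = -3.02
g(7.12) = 10.21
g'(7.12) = 10.24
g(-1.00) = -7.00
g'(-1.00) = -6.00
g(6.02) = 0.16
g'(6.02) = 8.04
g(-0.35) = -10.48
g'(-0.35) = -4.70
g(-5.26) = 36.71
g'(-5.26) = -14.52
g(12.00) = 84.00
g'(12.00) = 20.00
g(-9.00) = 105.00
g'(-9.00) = -22.00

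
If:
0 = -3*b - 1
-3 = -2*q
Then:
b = -1/3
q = 3/2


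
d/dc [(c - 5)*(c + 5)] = 2*c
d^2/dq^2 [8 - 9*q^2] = -18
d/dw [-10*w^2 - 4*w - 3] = -20*w - 4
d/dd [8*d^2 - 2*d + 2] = 16*d - 2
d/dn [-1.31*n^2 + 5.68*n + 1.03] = 5.68 - 2.62*n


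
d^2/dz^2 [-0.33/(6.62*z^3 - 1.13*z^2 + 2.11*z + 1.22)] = ((13.1076*z - 0.7458)*(6.62*z^3 - 1.13*z^2 + 2.11*z + 1.22) - 0.33*(19.86*z^2 - 2.26*z + 2.11)*(39.72*z^2 - 4.52*z + 4.22))/(6.62*z^3 - 1.13*z^2 + 2.11*z + 1.22)^3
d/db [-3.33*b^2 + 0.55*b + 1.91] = 0.55 - 6.66*b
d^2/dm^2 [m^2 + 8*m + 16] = 2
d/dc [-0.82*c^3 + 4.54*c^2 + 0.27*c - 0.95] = -2.46*c^2 + 9.08*c + 0.27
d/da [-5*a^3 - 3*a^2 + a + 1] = -15*a^2 - 6*a + 1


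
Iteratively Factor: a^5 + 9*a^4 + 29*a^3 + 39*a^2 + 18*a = (a + 2)*(a^4 + 7*a^3 + 15*a^2 + 9*a) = (a + 2)*(a + 3)*(a^3 + 4*a^2 + 3*a) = a*(a + 2)*(a + 3)*(a^2 + 4*a + 3) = a*(a + 1)*(a + 2)*(a + 3)*(a + 3)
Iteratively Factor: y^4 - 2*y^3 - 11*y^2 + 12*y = (y - 1)*(y^3 - y^2 - 12*y) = y*(y - 1)*(y^2 - y - 12) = y*(y - 1)*(y + 3)*(y - 4)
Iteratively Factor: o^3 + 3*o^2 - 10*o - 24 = (o + 2)*(o^2 + o - 12) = (o - 3)*(o + 2)*(o + 4)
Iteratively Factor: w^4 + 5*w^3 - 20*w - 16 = (w - 2)*(w^3 + 7*w^2 + 14*w + 8) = (w - 2)*(w + 2)*(w^2 + 5*w + 4) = (w - 2)*(w + 1)*(w + 2)*(w + 4)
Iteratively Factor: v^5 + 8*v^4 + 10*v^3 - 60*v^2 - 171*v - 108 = (v - 3)*(v^4 + 11*v^3 + 43*v^2 + 69*v + 36) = (v - 3)*(v + 3)*(v^3 + 8*v^2 + 19*v + 12) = (v - 3)*(v + 3)*(v + 4)*(v^2 + 4*v + 3) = (v - 3)*(v + 3)^2*(v + 4)*(v + 1)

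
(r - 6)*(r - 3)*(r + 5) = r^3 - 4*r^2 - 27*r + 90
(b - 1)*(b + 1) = b^2 - 1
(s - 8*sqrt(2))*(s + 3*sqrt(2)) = s^2 - 5*sqrt(2)*s - 48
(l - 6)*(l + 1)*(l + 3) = l^3 - 2*l^2 - 21*l - 18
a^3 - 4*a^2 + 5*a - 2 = (a - 2)*(a - 1)^2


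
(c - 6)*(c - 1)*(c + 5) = c^3 - 2*c^2 - 29*c + 30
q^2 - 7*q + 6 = (q - 6)*(q - 1)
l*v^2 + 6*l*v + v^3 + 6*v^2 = v*(l + v)*(v + 6)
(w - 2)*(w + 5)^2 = w^3 + 8*w^2 + 5*w - 50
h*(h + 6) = h^2 + 6*h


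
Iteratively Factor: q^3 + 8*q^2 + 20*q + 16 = (q + 2)*(q^2 + 6*q + 8) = (q + 2)*(q + 4)*(q + 2)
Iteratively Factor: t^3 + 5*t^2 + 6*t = (t + 2)*(t^2 + 3*t) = t*(t + 2)*(t + 3)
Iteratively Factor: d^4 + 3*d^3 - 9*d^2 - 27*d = (d + 3)*(d^3 - 9*d) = d*(d + 3)*(d^2 - 9) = d*(d - 3)*(d + 3)*(d + 3)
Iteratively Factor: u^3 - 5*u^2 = (u)*(u^2 - 5*u) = u^2*(u - 5)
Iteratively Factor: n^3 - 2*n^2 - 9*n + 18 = (n - 3)*(n^2 + n - 6) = (n - 3)*(n + 3)*(n - 2)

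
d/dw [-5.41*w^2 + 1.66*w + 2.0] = 1.66 - 10.82*w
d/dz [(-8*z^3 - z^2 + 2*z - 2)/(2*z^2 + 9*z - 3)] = (-16*z^4 - 144*z^3 + 59*z^2 + 14*z + 12)/(4*z^4 + 36*z^3 + 69*z^2 - 54*z + 9)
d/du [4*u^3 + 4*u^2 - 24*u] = 12*u^2 + 8*u - 24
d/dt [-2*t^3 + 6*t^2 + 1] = 6*t*(2 - t)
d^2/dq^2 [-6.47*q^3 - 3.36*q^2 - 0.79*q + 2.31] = -38.82*q - 6.72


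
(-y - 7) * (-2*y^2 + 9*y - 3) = 2*y^3 + 5*y^2 - 60*y + 21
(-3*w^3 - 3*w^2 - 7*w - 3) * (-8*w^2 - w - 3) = 24*w^5 + 27*w^4 + 68*w^3 + 40*w^2 + 24*w + 9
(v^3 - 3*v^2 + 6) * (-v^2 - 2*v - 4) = -v^5 + v^4 + 2*v^3 + 6*v^2 - 12*v - 24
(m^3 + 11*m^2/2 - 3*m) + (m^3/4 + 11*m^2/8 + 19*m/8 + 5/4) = 5*m^3/4 + 55*m^2/8 - 5*m/8 + 5/4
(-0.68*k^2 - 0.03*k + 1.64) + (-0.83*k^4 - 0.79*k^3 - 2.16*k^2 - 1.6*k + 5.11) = -0.83*k^4 - 0.79*k^3 - 2.84*k^2 - 1.63*k + 6.75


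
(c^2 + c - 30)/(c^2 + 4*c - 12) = (c - 5)/(c - 2)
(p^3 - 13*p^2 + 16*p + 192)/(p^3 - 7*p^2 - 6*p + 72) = (p^2 - 16*p + 64)/(p^2 - 10*p + 24)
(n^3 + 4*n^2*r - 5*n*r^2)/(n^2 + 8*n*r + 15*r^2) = n*(n - r)/(n + 3*r)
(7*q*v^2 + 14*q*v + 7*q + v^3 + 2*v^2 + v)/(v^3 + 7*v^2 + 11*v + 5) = (7*q + v)/(v + 5)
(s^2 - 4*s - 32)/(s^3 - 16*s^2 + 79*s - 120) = (s + 4)/(s^2 - 8*s + 15)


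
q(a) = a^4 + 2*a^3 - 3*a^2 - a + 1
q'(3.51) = 224.83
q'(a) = 4*a^3 + 6*a^2 - 6*a - 1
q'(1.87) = 34.92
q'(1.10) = 4.98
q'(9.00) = 3347.00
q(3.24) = 144.49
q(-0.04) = 1.04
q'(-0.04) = -0.75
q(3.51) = 198.80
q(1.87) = 13.95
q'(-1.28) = 8.12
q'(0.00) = -1.00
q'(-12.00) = -5977.00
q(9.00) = 7768.00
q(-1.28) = -4.15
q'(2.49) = 83.01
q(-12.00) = 16861.00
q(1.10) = 0.40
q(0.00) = 1.00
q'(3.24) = 178.59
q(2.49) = 49.23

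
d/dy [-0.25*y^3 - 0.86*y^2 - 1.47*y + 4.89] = -0.75*y^2 - 1.72*y - 1.47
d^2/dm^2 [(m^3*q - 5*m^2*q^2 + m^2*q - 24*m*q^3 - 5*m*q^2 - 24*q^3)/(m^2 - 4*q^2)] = 10*q^2*(4*m^3*q + m^3 + 12*m^2*q^2 + 12*m^2*q + 48*m*q^3 + 12*m*q^2 + 16*q^4 + 16*q^3)/(-m^6 + 12*m^4*q^2 - 48*m^2*q^4 + 64*q^6)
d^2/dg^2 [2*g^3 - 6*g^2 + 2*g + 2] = 12*g - 12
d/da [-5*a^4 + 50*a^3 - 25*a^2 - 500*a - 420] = -20*a^3 + 150*a^2 - 50*a - 500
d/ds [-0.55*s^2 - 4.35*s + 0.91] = -1.1*s - 4.35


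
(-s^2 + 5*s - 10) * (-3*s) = 3*s^3 - 15*s^2 + 30*s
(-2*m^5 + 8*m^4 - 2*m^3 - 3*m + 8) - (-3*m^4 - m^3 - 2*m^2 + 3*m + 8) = -2*m^5 + 11*m^4 - m^3 + 2*m^2 - 6*m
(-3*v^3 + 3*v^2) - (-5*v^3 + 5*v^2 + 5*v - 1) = 2*v^3 - 2*v^2 - 5*v + 1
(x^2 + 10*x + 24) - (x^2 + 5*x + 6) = 5*x + 18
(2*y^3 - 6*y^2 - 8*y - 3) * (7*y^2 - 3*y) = 14*y^5 - 48*y^4 - 38*y^3 + 3*y^2 + 9*y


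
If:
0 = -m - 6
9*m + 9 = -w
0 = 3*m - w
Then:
No Solution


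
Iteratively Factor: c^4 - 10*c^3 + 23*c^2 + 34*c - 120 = (c - 3)*(c^3 - 7*c^2 + 2*c + 40) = (c - 5)*(c - 3)*(c^2 - 2*c - 8) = (c - 5)*(c - 3)*(c + 2)*(c - 4)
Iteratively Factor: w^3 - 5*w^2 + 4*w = (w - 1)*(w^2 - 4*w) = w*(w - 1)*(w - 4)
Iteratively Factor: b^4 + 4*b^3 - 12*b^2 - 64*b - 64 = (b + 2)*(b^3 + 2*b^2 - 16*b - 32) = (b + 2)*(b + 4)*(b^2 - 2*b - 8) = (b - 4)*(b + 2)*(b + 4)*(b + 2)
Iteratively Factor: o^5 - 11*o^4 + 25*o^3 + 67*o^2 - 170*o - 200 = (o - 5)*(o^4 - 6*o^3 - 5*o^2 + 42*o + 40) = (o - 5)*(o - 4)*(o^3 - 2*o^2 - 13*o - 10) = (o - 5)*(o - 4)*(o + 2)*(o^2 - 4*o - 5) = (o - 5)*(o - 4)*(o + 1)*(o + 2)*(o - 5)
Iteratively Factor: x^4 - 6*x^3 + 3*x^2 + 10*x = (x - 5)*(x^3 - x^2 - 2*x) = x*(x - 5)*(x^2 - x - 2) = x*(x - 5)*(x + 1)*(x - 2)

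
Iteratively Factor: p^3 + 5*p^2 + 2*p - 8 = (p + 4)*(p^2 + p - 2) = (p + 2)*(p + 4)*(p - 1)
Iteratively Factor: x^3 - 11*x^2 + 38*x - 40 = (x - 5)*(x^2 - 6*x + 8) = (x - 5)*(x - 4)*(x - 2)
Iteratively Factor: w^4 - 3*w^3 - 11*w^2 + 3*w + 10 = (w + 1)*(w^3 - 4*w^2 - 7*w + 10) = (w + 1)*(w + 2)*(w^2 - 6*w + 5) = (w - 5)*(w + 1)*(w + 2)*(w - 1)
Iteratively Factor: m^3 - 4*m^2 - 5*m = (m - 5)*(m^2 + m) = m*(m - 5)*(m + 1)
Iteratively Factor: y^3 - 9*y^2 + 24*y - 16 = (y - 4)*(y^2 - 5*y + 4) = (y - 4)*(y - 1)*(y - 4)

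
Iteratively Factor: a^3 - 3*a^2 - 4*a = (a)*(a^2 - 3*a - 4) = a*(a + 1)*(a - 4)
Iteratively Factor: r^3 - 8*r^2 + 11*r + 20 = (r + 1)*(r^2 - 9*r + 20) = (r - 4)*(r + 1)*(r - 5)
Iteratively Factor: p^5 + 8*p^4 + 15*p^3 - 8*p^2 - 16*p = (p + 4)*(p^4 + 4*p^3 - p^2 - 4*p) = (p + 4)^2*(p^3 - p) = p*(p + 4)^2*(p^2 - 1) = p*(p - 1)*(p + 4)^2*(p + 1)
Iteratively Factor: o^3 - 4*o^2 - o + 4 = (o - 4)*(o^2 - 1) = (o - 4)*(o - 1)*(o + 1)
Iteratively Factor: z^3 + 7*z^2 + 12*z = (z)*(z^2 + 7*z + 12) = z*(z + 4)*(z + 3)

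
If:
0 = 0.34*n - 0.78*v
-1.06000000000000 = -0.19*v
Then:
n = 12.80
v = 5.58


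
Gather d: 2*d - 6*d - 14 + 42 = 28 - 4*d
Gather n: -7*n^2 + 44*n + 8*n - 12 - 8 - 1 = -7*n^2 + 52*n - 21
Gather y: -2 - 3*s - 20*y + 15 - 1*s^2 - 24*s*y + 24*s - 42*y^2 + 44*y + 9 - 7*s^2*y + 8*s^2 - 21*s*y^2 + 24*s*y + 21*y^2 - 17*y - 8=7*s^2 + 21*s + y^2*(-21*s - 21) + y*(7 - 7*s^2) + 14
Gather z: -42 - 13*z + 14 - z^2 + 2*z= -z^2 - 11*z - 28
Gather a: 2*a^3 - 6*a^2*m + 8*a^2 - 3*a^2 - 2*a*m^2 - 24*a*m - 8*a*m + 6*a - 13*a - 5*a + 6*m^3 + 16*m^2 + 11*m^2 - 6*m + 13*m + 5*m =2*a^3 + a^2*(5 - 6*m) + a*(-2*m^2 - 32*m - 12) + 6*m^3 + 27*m^2 + 12*m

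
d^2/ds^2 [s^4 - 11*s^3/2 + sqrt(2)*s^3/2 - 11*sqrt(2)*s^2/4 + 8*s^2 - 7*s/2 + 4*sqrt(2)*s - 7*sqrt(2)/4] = 12*s^2 - 33*s + 3*sqrt(2)*s - 11*sqrt(2)/2 + 16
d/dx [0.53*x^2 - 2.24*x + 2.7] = 1.06*x - 2.24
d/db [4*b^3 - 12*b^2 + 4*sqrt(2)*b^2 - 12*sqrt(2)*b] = 12*b^2 - 24*b + 8*sqrt(2)*b - 12*sqrt(2)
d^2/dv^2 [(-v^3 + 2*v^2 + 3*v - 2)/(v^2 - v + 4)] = 4*(4*v^3 - 9*v^2 - 39*v + 25)/(v^6 - 3*v^5 + 15*v^4 - 25*v^3 + 60*v^2 - 48*v + 64)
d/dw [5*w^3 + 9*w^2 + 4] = 3*w*(5*w + 6)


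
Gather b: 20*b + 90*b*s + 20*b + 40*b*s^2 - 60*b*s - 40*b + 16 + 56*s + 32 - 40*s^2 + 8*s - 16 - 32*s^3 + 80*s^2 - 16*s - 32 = b*(40*s^2 + 30*s) - 32*s^3 + 40*s^2 + 48*s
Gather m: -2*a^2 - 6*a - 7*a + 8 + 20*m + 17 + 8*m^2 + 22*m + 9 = -2*a^2 - 13*a + 8*m^2 + 42*m + 34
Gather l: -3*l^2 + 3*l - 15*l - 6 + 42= -3*l^2 - 12*l + 36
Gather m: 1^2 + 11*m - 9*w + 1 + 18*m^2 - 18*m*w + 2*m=18*m^2 + m*(13 - 18*w) - 9*w + 2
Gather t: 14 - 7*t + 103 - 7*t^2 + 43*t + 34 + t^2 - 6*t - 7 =-6*t^2 + 30*t + 144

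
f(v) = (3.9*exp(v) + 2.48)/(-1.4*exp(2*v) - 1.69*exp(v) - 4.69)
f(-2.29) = -0.59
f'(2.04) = 0.28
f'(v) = (3.9*exp(v) + 2.48)*(2.8*exp(2*v) + 1.69*exp(v))/(-1.4*exp(2*v) - 1.69*exp(v) - 4.69)^2 + 3.9*exp(v)/(-1.4*exp(2*v) - 1.69*exp(v) - 4.69) = (5.46*exp(2*v) + 6.944*exp(v) - 14.0998)*exp(v)/(1.96*exp(4*v) + 4.732*exp(3*v) + 15.9881*exp(2*v) + 15.8522*exp(v) + 21.9961)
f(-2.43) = -0.58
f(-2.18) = -0.60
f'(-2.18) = -0.06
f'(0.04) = -0.02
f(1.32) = -0.56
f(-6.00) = -0.53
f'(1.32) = 0.35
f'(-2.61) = -0.04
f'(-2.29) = -0.06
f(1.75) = -0.41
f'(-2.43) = -0.05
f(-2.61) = -0.57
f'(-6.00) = 0.00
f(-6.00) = -0.53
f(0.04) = -0.82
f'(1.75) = 0.32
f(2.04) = -0.32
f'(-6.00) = 0.00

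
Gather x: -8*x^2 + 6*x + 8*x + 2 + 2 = -8*x^2 + 14*x + 4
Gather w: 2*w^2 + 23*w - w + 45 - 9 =2*w^2 + 22*w + 36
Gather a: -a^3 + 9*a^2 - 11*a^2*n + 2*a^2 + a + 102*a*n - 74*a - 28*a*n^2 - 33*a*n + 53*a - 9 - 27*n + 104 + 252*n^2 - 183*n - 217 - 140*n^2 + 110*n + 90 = -a^3 + a^2*(11 - 11*n) + a*(-28*n^2 + 69*n - 20) + 112*n^2 - 100*n - 32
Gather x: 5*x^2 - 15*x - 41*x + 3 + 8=5*x^2 - 56*x + 11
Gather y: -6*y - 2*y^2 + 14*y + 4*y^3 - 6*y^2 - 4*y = 4*y^3 - 8*y^2 + 4*y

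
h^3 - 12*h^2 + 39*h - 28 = (h - 7)*(h - 4)*(h - 1)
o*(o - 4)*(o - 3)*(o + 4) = o^4 - 3*o^3 - 16*o^2 + 48*o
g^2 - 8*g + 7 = (g - 7)*(g - 1)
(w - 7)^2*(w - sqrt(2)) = w^3 - 14*w^2 - sqrt(2)*w^2 + 14*sqrt(2)*w + 49*w - 49*sqrt(2)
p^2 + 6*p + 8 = (p + 2)*(p + 4)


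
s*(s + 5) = s^2 + 5*s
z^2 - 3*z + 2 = (z - 2)*(z - 1)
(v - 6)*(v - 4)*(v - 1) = v^3 - 11*v^2 + 34*v - 24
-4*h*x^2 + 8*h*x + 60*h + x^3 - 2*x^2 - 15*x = (-4*h + x)*(x - 5)*(x + 3)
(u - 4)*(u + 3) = u^2 - u - 12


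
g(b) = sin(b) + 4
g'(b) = cos(b)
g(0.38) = 4.37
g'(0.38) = 0.93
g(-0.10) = 3.90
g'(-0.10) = 1.00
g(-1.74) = 3.01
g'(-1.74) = -0.17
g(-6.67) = 3.62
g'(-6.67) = 0.93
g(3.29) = 3.85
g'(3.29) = -0.99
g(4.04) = 3.22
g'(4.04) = -0.62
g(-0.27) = 3.73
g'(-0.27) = 0.96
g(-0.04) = 3.96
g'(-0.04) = 1.00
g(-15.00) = 3.35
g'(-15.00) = -0.76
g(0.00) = 4.00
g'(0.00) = 1.00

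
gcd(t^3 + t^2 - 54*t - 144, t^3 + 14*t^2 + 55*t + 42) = t + 6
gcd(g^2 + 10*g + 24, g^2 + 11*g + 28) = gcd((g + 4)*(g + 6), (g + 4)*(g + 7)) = g + 4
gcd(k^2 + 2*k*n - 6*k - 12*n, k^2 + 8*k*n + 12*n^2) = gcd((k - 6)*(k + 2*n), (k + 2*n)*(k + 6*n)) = k + 2*n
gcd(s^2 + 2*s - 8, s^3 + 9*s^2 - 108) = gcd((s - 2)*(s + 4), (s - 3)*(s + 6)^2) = 1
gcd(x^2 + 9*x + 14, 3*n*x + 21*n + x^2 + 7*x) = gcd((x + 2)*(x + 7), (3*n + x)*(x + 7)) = x + 7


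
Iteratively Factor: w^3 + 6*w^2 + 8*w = (w + 4)*(w^2 + 2*w) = w*(w + 4)*(w + 2)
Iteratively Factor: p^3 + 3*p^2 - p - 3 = (p - 1)*(p^2 + 4*p + 3) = (p - 1)*(p + 3)*(p + 1)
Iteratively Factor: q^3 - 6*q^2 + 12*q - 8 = (q - 2)*(q^2 - 4*q + 4) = (q - 2)^2*(q - 2)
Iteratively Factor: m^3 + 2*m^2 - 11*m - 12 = (m + 1)*(m^2 + m - 12) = (m - 3)*(m + 1)*(m + 4)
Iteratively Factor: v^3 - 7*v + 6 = (v - 1)*(v^2 + v - 6) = (v - 1)*(v + 3)*(v - 2)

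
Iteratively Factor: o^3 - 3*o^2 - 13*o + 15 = (o - 1)*(o^2 - 2*o - 15) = (o - 1)*(o + 3)*(o - 5)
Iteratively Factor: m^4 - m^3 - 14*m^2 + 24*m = (m + 4)*(m^3 - 5*m^2 + 6*m) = m*(m + 4)*(m^2 - 5*m + 6) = m*(m - 3)*(m + 4)*(m - 2)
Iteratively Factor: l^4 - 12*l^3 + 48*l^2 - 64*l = (l - 4)*(l^3 - 8*l^2 + 16*l) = l*(l - 4)*(l^2 - 8*l + 16) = l*(l - 4)^2*(l - 4)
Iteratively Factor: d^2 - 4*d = (d - 4)*(d)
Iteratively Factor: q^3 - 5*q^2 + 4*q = (q - 1)*(q^2 - 4*q) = (q - 4)*(q - 1)*(q)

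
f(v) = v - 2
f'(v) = 1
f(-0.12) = -2.12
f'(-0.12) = 1.00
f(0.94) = -1.06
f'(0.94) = 1.00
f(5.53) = 3.53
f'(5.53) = 1.00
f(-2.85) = -4.85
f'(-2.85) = 1.00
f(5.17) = 3.17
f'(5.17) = 1.00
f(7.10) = 5.10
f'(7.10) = 1.00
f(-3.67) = -5.67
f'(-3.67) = 1.00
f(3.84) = 1.84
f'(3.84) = 1.00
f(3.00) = 1.00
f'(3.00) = 1.00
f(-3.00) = -5.00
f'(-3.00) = 1.00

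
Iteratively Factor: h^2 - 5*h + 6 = (h - 2)*(h - 3)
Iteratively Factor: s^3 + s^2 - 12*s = (s + 4)*(s^2 - 3*s) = (s - 3)*(s + 4)*(s)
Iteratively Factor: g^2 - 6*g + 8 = (g - 4)*(g - 2)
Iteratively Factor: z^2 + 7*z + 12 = (z + 3)*(z + 4)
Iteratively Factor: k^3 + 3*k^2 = (k)*(k^2 + 3*k) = k^2*(k + 3)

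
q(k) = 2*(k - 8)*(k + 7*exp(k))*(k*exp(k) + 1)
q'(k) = 2*(k - 8)*(k + 7*exp(k))*(k*exp(k) + exp(k)) + 2*(k - 8)*(k*exp(k) + 1)*(7*exp(k) + 1) + 2*(k + 7*exp(k))*(k*exp(k) + 1)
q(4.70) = -2646011.21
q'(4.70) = -5034340.51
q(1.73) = -5560.24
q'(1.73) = -12533.62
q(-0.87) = -23.25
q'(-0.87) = -43.71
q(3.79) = -445516.64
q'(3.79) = -895459.54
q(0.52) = -344.79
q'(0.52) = -782.38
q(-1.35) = -5.65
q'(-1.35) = -32.82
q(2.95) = -79193.95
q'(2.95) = -166573.00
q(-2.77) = 41.50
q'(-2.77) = -35.03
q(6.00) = -27412218.71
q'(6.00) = -45625393.06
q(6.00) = -27412218.71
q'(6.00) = -45625393.06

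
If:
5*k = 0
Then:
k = 0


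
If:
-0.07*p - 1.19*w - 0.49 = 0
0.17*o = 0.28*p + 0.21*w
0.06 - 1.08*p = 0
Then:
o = -0.42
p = 0.06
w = -0.42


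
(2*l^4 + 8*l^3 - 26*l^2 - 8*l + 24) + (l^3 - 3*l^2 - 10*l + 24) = 2*l^4 + 9*l^3 - 29*l^2 - 18*l + 48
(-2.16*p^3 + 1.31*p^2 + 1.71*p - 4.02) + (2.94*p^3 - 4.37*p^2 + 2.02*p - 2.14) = 0.78*p^3 - 3.06*p^2 + 3.73*p - 6.16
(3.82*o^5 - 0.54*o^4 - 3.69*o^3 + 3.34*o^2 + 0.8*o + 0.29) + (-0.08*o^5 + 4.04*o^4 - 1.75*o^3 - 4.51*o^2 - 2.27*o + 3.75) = 3.74*o^5 + 3.5*o^4 - 5.44*o^3 - 1.17*o^2 - 1.47*o + 4.04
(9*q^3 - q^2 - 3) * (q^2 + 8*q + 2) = 9*q^5 + 71*q^4 + 10*q^3 - 5*q^2 - 24*q - 6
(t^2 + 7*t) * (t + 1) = t^3 + 8*t^2 + 7*t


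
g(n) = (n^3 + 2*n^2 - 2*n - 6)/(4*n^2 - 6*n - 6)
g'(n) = (6 - 8*n)*(n^3 + 2*n^2 - 2*n - 6)/(4*n^2 - 6*n - 6)^2 + (3*n^2 + 4*n - 2)/(4*n^2 - 6*n - 6)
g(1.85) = -1.02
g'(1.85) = -7.23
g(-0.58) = 3.71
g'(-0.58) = -30.83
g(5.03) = 2.49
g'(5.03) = 0.14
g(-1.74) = -0.10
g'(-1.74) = -0.12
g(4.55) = 2.43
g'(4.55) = 0.09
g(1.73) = -0.39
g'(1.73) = -3.84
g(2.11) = -9.49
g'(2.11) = -144.44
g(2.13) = -13.41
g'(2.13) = -265.85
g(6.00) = 2.65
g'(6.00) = 0.18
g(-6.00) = -0.79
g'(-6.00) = 0.23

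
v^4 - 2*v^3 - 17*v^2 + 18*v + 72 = (v - 4)*(v - 3)*(v + 2)*(v + 3)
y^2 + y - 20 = (y - 4)*(y + 5)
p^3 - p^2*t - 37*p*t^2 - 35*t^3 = (p - 7*t)*(p + t)*(p + 5*t)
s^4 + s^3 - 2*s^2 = s^2*(s - 1)*(s + 2)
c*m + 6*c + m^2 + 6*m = (c + m)*(m + 6)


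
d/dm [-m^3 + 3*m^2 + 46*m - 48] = -3*m^2 + 6*m + 46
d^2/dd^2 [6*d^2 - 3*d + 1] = 12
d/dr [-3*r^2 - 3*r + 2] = -6*r - 3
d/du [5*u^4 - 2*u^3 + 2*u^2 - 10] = 2*u*(10*u^2 - 3*u + 2)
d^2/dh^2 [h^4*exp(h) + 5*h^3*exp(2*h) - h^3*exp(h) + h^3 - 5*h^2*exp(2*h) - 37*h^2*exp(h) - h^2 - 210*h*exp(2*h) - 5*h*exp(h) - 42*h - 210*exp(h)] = h^4*exp(h) + 20*h^3*exp(2*h) + 7*h^3*exp(h) + 40*h^2*exp(2*h) - 31*h^2*exp(h) - 850*h*exp(2*h) - 159*h*exp(h) + 6*h - 850*exp(2*h) - 294*exp(h) - 2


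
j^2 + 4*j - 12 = (j - 2)*(j + 6)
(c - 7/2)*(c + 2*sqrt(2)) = c^2 - 7*c/2 + 2*sqrt(2)*c - 7*sqrt(2)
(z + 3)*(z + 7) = z^2 + 10*z + 21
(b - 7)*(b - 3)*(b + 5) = b^3 - 5*b^2 - 29*b + 105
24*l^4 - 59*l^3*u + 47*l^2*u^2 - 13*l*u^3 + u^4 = (-8*l + u)*(-3*l + u)*(-l + u)^2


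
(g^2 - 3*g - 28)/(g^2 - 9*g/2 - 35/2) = 2*(g + 4)/(2*g + 5)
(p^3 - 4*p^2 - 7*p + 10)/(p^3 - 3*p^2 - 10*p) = (p - 1)/p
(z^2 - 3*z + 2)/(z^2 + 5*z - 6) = (z - 2)/(z + 6)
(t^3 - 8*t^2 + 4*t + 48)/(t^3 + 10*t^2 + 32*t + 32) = (t^2 - 10*t + 24)/(t^2 + 8*t + 16)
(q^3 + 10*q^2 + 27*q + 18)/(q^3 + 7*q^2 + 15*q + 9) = (q + 6)/(q + 3)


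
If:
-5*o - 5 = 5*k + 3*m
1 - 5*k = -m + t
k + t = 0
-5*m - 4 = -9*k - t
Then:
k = 1/12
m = -2/3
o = -41/60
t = -1/12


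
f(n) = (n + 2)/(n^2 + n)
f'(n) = (-2*n - 1)*(n + 2)/(n^2 + n)^2 + 1/(n^2 + n)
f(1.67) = 0.82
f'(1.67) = -0.58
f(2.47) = 0.52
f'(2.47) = -0.24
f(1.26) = 1.14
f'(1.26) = -1.06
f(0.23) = 7.88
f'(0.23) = -37.15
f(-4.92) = -0.15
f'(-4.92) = -0.02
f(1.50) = 0.93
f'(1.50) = -0.73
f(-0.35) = -7.25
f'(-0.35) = -13.96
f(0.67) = 2.39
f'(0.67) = -4.10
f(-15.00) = -0.06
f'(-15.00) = 0.00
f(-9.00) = -0.10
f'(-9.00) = -0.00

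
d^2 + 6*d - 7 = (d - 1)*(d + 7)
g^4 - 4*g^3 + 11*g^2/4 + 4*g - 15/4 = (g - 5/2)*(g - 3/2)*(g - 1)*(g + 1)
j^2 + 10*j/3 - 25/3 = (j - 5/3)*(j + 5)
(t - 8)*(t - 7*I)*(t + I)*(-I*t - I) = -I*t^4 - 6*t^3 + 7*I*t^3 + 42*t^2 + I*t^2 + 48*t + 49*I*t + 56*I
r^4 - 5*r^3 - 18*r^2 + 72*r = r*(r - 6)*(r - 3)*(r + 4)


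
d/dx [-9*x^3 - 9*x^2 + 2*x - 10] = -27*x^2 - 18*x + 2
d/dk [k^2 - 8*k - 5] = 2*k - 8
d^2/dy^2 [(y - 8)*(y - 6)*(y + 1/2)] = 6*y - 27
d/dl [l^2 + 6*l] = 2*l + 6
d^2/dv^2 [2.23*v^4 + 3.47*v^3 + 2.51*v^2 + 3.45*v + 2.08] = 26.76*v^2 + 20.82*v + 5.02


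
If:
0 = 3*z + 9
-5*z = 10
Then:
No Solution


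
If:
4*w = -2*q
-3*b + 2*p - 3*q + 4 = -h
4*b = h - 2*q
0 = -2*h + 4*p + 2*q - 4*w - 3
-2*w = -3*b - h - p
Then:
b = -23/32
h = 15/16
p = -11/16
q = 61/32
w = -61/64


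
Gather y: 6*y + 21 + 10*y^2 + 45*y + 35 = 10*y^2 + 51*y + 56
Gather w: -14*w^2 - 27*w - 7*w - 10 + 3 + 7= -14*w^2 - 34*w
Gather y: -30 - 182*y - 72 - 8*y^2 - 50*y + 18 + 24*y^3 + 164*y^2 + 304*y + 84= 24*y^3 + 156*y^2 + 72*y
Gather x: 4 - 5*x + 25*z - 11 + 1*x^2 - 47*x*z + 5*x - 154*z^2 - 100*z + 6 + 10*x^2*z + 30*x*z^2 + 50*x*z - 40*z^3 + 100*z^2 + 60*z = x^2*(10*z + 1) + x*(30*z^2 + 3*z) - 40*z^3 - 54*z^2 - 15*z - 1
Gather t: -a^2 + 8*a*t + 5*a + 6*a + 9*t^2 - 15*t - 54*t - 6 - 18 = -a^2 + 11*a + 9*t^2 + t*(8*a - 69) - 24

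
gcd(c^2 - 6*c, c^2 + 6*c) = c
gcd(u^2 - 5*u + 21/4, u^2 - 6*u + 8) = 1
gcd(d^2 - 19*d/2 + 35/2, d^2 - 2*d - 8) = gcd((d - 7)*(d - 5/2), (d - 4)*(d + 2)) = 1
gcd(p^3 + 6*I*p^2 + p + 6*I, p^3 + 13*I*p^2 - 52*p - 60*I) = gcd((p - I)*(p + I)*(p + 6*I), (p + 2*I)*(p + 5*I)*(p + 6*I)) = p + 6*I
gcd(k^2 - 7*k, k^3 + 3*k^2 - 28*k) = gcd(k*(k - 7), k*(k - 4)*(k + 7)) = k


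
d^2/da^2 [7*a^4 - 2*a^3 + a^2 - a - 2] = 84*a^2 - 12*a + 2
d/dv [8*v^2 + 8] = 16*v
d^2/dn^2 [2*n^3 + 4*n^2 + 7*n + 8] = 12*n + 8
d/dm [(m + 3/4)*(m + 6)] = 2*m + 27/4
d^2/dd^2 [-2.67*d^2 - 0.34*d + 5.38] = -5.34000000000000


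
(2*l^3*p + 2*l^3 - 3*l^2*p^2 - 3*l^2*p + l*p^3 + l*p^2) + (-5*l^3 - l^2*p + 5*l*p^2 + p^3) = 2*l^3*p - 3*l^3 - 3*l^2*p^2 - 4*l^2*p + l*p^3 + 6*l*p^2 + p^3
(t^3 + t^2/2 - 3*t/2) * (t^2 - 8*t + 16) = t^5 - 15*t^4/2 + 21*t^3/2 + 20*t^2 - 24*t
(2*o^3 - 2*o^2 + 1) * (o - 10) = 2*o^4 - 22*o^3 + 20*o^2 + o - 10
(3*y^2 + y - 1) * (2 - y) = -3*y^3 + 5*y^2 + 3*y - 2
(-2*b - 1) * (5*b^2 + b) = -10*b^3 - 7*b^2 - b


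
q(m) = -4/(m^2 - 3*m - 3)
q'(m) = -4*(3 - 2*m)/(m^2 - 3*m - 3)^2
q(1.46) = 0.76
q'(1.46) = -0.01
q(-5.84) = -0.08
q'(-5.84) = -0.02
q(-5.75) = -0.08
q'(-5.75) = -0.03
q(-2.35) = -0.42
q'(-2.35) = -0.34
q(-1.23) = -1.82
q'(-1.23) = -4.50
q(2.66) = 1.02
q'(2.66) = 0.61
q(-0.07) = 1.44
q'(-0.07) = -1.62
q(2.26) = 0.86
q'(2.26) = 0.28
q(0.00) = 1.33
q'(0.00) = -1.33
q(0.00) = 1.33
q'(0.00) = -1.33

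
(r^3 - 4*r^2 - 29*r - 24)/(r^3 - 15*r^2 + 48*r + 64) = (r + 3)/(r - 8)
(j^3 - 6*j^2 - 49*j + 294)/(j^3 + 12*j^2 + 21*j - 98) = (j^2 - 13*j + 42)/(j^2 + 5*j - 14)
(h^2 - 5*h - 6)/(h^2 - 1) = (h - 6)/(h - 1)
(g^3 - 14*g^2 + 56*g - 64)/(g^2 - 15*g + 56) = (g^2 - 6*g + 8)/(g - 7)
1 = 1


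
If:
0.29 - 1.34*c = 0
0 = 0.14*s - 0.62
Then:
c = 0.22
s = 4.43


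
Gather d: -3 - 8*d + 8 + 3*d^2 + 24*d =3*d^2 + 16*d + 5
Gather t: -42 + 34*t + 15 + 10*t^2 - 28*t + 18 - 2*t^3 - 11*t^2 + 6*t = -2*t^3 - t^2 + 12*t - 9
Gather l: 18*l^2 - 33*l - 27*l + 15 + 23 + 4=18*l^2 - 60*l + 42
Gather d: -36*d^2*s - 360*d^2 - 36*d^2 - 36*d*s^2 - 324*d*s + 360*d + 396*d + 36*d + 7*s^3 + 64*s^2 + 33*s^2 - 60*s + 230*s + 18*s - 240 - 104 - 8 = d^2*(-36*s - 396) + d*(-36*s^2 - 324*s + 792) + 7*s^3 + 97*s^2 + 188*s - 352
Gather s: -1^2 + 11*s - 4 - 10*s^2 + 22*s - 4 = -10*s^2 + 33*s - 9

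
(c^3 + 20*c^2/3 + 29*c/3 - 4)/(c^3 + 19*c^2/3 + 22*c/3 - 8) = (3*c - 1)/(3*c - 2)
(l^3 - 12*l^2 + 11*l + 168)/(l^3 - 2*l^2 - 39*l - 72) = (l - 7)/(l + 3)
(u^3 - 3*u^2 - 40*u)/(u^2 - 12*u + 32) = u*(u + 5)/(u - 4)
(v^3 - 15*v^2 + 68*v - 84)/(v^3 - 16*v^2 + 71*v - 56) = (v^2 - 8*v + 12)/(v^2 - 9*v + 8)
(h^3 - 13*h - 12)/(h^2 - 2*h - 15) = (h^2 - 3*h - 4)/(h - 5)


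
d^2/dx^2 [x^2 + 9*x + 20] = 2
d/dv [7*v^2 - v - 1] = 14*v - 1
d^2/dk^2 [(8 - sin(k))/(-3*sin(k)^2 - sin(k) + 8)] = (-9*sin(k)^5 + 291*sin(k)^4 - 54*sin(k)^3 + 336*sin(k)^2 - 384)/(3*sin(k)^2 + sin(k) - 8)^3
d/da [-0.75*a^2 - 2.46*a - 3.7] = -1.5*a - 2.46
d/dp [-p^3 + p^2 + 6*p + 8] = -3*p^2 + 2*p + 6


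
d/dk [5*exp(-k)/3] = -5*exp(-k)/3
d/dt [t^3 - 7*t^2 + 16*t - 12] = 3*t^2 - 14*t + 16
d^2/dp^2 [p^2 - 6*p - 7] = 2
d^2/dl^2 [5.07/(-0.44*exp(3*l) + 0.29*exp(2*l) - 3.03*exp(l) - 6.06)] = (-5.07*(1.32*exp(2*l) - 0.58*exp(l) + 3.03)*(2.64*exp(2*l) - 1.16*exp(l) + 6.06)*exp(l) + (20.0772*exp(2*l) - 5.8812*exp(l) + 15.3621)*(0.44*exp(3*l) - 0.29*exp(2*l) + 3.03*exp(l) + 6.06))*exp(l)/(0.44*exp(3*l) - 0.29*exp(2*l) + 3.03*exp(l) + 6.06)^3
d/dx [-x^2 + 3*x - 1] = 3 - 2*x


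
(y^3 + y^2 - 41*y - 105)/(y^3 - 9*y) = (y^2 - 2*y - 35)/(y*(y - 3))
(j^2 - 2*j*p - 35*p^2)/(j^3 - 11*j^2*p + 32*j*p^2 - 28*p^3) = (j + 5*p)/(j^2 - 4*j*p + 4*p^2)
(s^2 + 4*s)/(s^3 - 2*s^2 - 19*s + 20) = s/(s^2 - 6*s + 5)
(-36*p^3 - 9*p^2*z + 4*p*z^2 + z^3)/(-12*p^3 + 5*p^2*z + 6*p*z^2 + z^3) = (-3*p + z)/(-p + z)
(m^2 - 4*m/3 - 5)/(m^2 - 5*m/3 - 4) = (3*m + 5)/(3*m + 4)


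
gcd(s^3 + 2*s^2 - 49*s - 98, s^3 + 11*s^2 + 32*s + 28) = s^2 + 9*s + 14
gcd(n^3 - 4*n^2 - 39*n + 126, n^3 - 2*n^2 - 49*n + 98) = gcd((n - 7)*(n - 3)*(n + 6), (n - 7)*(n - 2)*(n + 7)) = n - 7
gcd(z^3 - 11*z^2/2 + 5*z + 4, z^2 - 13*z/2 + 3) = 1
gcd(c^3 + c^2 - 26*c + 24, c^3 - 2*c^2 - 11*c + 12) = c^2 - 5*c + 4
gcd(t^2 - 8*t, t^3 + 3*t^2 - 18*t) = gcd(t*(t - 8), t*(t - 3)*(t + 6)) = t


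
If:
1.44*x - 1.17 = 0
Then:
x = 0.81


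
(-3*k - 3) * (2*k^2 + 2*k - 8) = -6*k^3 - 12*k^2 + 18*k + 24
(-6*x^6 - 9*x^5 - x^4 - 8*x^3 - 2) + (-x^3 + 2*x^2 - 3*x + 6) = -6*x^6 - 9*x^5 - x^4 - 9*x^3 + 2*x^2 - 3*x + 4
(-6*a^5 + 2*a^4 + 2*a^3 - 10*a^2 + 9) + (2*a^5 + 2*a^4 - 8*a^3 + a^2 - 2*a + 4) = -4*a^5 + 4*a^4 - 6*a^3 - 9*a^2 - 2*a + 13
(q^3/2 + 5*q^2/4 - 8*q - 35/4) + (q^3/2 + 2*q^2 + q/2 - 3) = q^3 + 13*q^2/4 - 15*q/2 - 47/4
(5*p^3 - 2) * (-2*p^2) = -10*p^5 + 4*p^2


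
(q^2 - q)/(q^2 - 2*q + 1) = q/(q - 1)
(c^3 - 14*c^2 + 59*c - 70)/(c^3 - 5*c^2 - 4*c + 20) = (c - 7)/(c + 2)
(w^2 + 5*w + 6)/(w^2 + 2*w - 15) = (w^2 + 5*w + 6)/(w^2 + 2*w - 15)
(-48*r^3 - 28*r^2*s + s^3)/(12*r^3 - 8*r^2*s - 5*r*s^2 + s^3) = (-4*r - s)/(r - s)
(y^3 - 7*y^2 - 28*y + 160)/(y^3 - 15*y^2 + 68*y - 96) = (y + 5)/(y - 3)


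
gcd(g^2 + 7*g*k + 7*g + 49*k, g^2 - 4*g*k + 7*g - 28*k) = g + 7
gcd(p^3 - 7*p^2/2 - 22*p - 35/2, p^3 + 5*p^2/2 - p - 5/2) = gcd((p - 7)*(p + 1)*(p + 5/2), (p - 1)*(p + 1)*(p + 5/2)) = p^2 + 7*p/2 + 5/2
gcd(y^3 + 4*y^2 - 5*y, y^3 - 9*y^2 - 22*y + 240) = y + 5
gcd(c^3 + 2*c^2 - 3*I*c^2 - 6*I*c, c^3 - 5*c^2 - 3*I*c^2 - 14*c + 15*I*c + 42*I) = c^2 + c*(2 - 3*I) - 6*I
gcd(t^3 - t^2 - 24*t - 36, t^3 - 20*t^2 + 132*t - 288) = t - 6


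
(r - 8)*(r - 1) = r^2 - 9*r + 8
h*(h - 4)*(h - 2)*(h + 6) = h^4 - 28*h^2 + 48*h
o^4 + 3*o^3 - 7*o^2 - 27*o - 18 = (o - 3)*(o + 1)*(o + 2)*(o + 3)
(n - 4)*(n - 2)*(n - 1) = n^3 - 7*n^2 + 14*n - 8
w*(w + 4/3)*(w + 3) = w^3 + 13*w^2/3 + 4*w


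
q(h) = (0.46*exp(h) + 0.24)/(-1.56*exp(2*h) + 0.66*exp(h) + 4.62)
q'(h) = (0.46*exp(h) + 0.24)*(3.12*exp(2*h) - 0.66*exp(h))/(-1.56*exp(2*h) + 0.66*exp(h) + 4.62)^2 + 0.46*exp(h)/(-1.56*exp(2*h) + 0.66*exp(h) + 4.62)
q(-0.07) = 0.17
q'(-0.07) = 0.20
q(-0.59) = 0.11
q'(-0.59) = 0.07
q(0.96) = -0.34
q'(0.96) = 1.25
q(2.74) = -0.02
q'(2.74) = 0.02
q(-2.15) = 0.06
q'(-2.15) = 0.01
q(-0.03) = 0.18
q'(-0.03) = 0.23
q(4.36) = -0.00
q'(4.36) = 0.00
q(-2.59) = 0.06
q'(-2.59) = 0.01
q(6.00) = 0.00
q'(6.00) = 0.00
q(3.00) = -0.02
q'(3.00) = 0.02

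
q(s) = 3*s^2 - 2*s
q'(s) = 6*s - 2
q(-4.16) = 60.24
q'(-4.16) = -26.96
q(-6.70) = 148.07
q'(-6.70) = -42.20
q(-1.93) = 15.03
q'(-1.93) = -13.58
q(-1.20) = 6.72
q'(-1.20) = -9.20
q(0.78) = 0.27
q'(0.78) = 2.68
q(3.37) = 27.33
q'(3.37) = 18.22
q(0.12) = -0.20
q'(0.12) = -1.28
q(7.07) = 135.81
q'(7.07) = 40.42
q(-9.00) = 261.00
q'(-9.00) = -56.00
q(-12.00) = 456.00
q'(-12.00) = -74.00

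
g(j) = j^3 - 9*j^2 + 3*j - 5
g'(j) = 3*j^2 - 18*j + 3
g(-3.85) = -207.02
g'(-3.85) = 116.77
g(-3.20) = -139.53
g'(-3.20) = 91.32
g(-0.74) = -12.55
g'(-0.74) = 17.96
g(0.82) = -8.04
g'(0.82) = -9.74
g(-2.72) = -99.87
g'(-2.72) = 74.16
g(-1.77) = -44.05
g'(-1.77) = 44.26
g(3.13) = -53.12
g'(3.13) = -23.95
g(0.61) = -6.29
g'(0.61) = -6.86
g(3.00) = -50.00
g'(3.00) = -24.00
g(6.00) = -95.00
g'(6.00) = 3.00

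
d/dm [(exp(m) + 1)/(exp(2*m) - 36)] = (-2*(exp(m) + 1)*exp(m) + exp(2*m) - 36)*exp(m)/(exp(2*m) - 36)^2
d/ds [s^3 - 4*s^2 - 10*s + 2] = 3*s^2 - 8*s - 10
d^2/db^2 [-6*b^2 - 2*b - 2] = -12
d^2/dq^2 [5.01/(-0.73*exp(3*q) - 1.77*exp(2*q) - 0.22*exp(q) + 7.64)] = (-5.01*(2.19*exp(2*q) + 3.54*exp(q) + 0.22)*(4.38*exp(2*q) + 7.08*exp(q) + 0.44)*exp(q) + (32.9157*exp(2*q) + 35.4708*exp(q) + 1.1022)*(0.73*exp(3*q) + 1.77*exp(2*q) + 0.22*exp(q) - 7.64))*exp(q)/(0.73*exp(3*q) + 1.77*exp(2*q) + 0.22*exp(q) - 7.64)^3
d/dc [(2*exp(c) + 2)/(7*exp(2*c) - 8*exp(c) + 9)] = (-14*exp(2*c) - 28*exp(c) + 34)*exp(c)/(49*exp(4*c) - 112*exp(3*c) + 190*exp(2*c) - 144*exp(c) + 81)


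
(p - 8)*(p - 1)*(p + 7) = p^3 - 2*p^2 - 55*p + 56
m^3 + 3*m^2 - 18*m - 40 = (m - 4)*(m + 2)*(m + 5)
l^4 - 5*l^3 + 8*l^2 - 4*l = l*(l - 2)^2*(l - 1)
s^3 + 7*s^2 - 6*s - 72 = (s - 3)*(s + 4)*(s + 6)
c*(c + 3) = c^2 + 3*c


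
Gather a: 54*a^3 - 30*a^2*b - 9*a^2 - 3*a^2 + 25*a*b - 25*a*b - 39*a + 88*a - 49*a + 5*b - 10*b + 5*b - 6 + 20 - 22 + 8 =54*a^3 + a^2*(-30*b - 12)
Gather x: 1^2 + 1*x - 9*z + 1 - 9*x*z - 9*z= x*(1 - 9*z) - 18*z + 2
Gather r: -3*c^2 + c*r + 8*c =-3*c^2 + c*r + 8*c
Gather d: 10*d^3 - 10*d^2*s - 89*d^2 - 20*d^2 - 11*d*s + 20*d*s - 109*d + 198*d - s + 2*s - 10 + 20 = 10*d^3 + d^2*(-10*s - 109) + d*(9*s + 89) + s + 10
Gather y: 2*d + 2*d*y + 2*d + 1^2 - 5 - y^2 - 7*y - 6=4*d - y^2 + y*(2*d - 7) - 10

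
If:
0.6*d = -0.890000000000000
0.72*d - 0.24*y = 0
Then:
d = -1.48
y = -4.45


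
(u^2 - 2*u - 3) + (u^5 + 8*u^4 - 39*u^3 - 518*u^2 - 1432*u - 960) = u^5 + 8*u^4 - 39*u^3 - 517*u^2 - 1434*u - 963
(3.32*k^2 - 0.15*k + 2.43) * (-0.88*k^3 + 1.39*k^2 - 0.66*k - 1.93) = -2.9216*k^5 + 4.7468*k^4 - 4.5381*k^3 - 2.9309*k^2 - 1.3143*k - 4.6899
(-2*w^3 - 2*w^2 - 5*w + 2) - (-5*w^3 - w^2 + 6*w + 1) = 3*w^3 - w^2 - 11*w + 1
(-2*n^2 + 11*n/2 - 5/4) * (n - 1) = -2*n^3 + 15*n^2/2 - 27*n/4 + 5/4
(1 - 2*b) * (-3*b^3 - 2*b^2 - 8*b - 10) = 6*b^4 + b^3 + 14*b^2 + 12*b - 10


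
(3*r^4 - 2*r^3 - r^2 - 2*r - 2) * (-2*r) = -6*r^5 + 4*r^4 + 2*r^3 + 4*r^2 + 4*r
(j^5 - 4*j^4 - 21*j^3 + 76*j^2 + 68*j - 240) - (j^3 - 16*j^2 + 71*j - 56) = j^5 - 4*j^4 - 22*j^3 + 92*j^2 - 3*j - 184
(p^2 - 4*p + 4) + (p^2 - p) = 2*p^2 - 5*p + 4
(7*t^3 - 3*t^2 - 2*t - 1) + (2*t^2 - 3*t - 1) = 7*t^3 - t^2 - 5*t - 2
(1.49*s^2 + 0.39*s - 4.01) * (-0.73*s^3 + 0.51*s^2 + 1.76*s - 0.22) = -1.0877*s^5 + 0.4752*s^4 + 5.7486*s^3 - 1.6865*s^2 - 7.1434*s + 0.8822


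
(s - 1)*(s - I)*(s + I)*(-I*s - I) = -I*s^4 + I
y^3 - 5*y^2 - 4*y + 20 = (y - 5)*(y - 2)*(y + 2)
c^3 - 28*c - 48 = (c - 6)*(c + 2)*(c + 4)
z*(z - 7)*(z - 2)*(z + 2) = z^4 - 7*z^3 - 4*z^2 + 28*z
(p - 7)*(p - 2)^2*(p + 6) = p^4 - 5*p^3 - 34*p^2 + 164*p - 168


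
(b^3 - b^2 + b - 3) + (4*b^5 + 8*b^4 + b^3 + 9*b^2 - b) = 4*b^5 + 8*b^4 + 2*b^3 + 8*b^2 - 3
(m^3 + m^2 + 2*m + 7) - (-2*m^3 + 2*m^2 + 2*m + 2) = 3*m^3 - m^2 + 5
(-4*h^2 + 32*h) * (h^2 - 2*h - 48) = -4*h^4 + 40*h^3 + 128*h^2 - 1536*h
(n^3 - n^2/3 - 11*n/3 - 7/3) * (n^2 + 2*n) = n^5 + 5*n^4/3 - 13*n^3/3 - 29*n^2/3 - 14*n/3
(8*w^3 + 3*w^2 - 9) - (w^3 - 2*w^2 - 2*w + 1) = 7*w^3 + 5*w^2 + 2*w - 10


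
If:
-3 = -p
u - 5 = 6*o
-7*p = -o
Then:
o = 21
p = 3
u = 131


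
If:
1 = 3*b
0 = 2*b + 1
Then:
No Solution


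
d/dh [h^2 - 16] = 2*h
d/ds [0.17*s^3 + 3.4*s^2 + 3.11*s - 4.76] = 0.51*s^2 + 6.8*s + 3.11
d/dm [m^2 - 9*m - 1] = 2*m - 9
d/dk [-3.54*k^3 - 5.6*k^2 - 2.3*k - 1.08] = -10.62*k^2 - 11.2*k - 2.3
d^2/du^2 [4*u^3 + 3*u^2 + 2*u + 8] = 24*u + 6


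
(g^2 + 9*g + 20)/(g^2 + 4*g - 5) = (g + 4)/(g - 1)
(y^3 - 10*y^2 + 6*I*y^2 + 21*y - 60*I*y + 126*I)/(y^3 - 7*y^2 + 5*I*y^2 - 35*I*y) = (y^2 + 3*y*(-1 + 2*I) - 18*I)/(y*(y + 5*I))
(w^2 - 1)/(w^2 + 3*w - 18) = (w^2 - 1)/(w^2 + 3*w - 18)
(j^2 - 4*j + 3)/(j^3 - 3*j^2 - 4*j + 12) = (j - 1)/(j^2 - 4)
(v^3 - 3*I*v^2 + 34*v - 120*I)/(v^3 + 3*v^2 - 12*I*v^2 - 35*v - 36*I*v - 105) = (v^2 + 2*I*v + 24)/(v^2 + v*(3 - 7*I) - 21*I)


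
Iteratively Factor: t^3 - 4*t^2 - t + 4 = (t - 4)*(t^2 - 1) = (t - 4)*(t + 1)*(t - 1)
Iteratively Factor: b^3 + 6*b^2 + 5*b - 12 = (b + 3)*(b^2 + 3*b - 4) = (b + 3)*(b + 4)*(b - 1)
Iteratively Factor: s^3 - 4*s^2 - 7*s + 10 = (s + 2)*(s^2 - 6*s + 5) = (s - 5)*(s + 2)*(s - 1)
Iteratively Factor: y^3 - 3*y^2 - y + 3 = (y + 1)*(y^2 - 4*y + 3) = (y - 1)*(y + 1)*(y - 3)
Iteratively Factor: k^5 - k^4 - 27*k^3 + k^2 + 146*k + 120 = (k - 3)*(k^4 + 2*k^3 - 21*k^2 - 62*k - 40) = (k - 3)*(k + 2)*(k^3 - 21*k - 20) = (k - 5)*(k - 3)*(k + 2)*(k^2 + 5*k + 4) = (k - 5)*(k - 3)*(k + 2)*(k + 4)*(k + 1)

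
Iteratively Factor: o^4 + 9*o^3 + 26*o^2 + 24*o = (o)*(o^3 + 9*o^2 + 26*o + 24) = o*(o + 3)*(o^2 + 6*o + 8) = o*(o + 2)*(o + 3)*(o + 4)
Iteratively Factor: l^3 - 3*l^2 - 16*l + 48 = (l - 3)*(l^2 - 16) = (l - 4)*(l - 3)*(l + 4)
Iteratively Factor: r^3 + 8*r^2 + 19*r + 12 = (r + 4)*(r^2 + 4*r + 3) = (r + 3)*(r + 4)*(r + 1)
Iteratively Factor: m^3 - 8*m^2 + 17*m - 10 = (m - 2)*(m^2 - 6*m + 5) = (m - 2)*(m - 1)*(m - 5)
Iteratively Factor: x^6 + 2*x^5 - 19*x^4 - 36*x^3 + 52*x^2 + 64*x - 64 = (x + 4)*(x^5 - 2*x^4 - 11*x^3 + 8*x^2 + 20*x - 16) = (x - 1)*(x + 4)*(x^4 - x^3 - 12*x^2 - 4*x + 16) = (x - 1)*(x + 2)*(x + 4)*(x^3 - 3*x^2 - 6*x + 8) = (x - 1)^2*(x + 2)*(x + 4)*(x^2 - 2*x - 8) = (x - 4)*(x - 1)^2*(x + 2)*(x + 4)*(x + 2)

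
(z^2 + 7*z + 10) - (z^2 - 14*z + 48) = 21*z - 38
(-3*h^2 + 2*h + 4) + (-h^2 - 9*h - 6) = -4*h^2 - 7*h - 2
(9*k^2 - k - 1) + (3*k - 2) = 9*k^2 + 2*k - 3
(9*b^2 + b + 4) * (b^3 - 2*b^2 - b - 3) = 9*b^5 - 17*b^4 - 7*b^3 - 36*b^2 - 7*b - 12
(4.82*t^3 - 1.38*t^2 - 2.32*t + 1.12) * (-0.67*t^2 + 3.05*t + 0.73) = -3.2294*t^5 + 15.6256*t^4 + 0.864000000000001*t^3 - 8.8338*t^2 + 1.7224*t + 0.8176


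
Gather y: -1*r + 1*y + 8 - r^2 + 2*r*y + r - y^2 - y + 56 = -r^2 + 2*r*y - y^2 + 64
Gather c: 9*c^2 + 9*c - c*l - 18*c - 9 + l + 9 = 9*c^2 + c*(-l - 9) + l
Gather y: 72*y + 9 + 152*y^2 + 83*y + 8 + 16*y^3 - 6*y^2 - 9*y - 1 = 16*y^3 + 146*y^2 + 146*y + 16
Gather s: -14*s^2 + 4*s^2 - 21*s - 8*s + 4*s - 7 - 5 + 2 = -10*s^2 - 25*s - 10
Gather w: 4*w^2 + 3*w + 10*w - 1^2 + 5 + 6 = 4*w^2 + 13*w + 10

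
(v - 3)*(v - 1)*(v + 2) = v^3 - 2*v^2 - 5*v + 6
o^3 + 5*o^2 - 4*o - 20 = (o - 2)*(o + 2)*(o + 5)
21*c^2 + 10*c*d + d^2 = (3*c + d)*(7*c + d)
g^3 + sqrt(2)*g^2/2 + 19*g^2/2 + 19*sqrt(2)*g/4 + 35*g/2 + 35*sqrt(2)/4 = (g + 5/2)*(g + 7)*(g + sqrt(2)/2)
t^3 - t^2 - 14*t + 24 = (t - 3)*(t - 2)*(t + 4)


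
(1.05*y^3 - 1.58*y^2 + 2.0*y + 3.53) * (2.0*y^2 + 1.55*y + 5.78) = 2.1*y^5 - 1.5325*y^4 + 7.62*y^3 + 1.0276*y^2 + 17.0315*y + 20.4034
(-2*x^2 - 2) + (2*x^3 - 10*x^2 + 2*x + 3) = 2*x^3 - 12*x^2 + 2*x + 1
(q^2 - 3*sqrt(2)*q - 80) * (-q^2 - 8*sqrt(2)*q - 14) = -q^4 - 5*sqrt(2)*q^3 + 114*q^2 + 682*sqrt(2)*q + 1120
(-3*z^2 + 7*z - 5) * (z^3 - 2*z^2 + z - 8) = -3*z^5 + 13*z^4 - 22*z^3 + 41*z^2 - 61*z + 40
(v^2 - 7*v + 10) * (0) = 0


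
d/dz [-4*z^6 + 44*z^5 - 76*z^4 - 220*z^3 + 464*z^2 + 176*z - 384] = -24*z^5 + 220*z^4 - 304*z^3 - 660*z^2 + 928*z + 176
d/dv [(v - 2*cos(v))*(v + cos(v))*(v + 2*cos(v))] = -v^2*sin(v) + 3*v^2 + 4*v*sin(2*v) + 2*v*cos(v) + 12*sin(v)*cos(v)^2 - 4*cos(v)^2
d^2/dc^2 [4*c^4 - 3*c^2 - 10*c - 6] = 48*c^2 - 6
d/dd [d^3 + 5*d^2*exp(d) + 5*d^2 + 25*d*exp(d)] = 5*d^2*exp(d) + 3*d^2 + 35*d*exp(d) + 10*d + 25*exp(d)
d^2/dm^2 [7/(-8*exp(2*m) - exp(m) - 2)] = 7*(-2*(16*exp(m) + 1)^2*exp(m) + (32*exp(m) + 1)*(8*exp(2*m) + exp(m) + 2))*exp(m)/(8*exp(2*m) + exp(m) + 2)^3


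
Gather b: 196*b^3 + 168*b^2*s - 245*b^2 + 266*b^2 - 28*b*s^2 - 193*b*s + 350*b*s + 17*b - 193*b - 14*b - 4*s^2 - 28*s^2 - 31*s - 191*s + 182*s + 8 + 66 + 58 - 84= 196*b^3 + b^2*(168*s + 21) + b*(-28*s^2 + 157*s - 190) - 32*s^2 - 40*s + 48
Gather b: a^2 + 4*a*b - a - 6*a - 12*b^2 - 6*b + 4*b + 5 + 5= a^2 - 7*a - 12*b^2 + b*(4*a - 2) + 10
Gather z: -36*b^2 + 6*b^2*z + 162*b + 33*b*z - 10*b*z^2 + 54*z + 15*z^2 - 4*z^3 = -36*b^2 + 162*b - 4*z^3 + z^2*(15 - 10*b) + z*(6*b^2 + 33*b + 54)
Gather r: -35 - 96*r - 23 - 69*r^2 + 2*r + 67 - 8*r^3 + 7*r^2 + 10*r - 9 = -8*r^3 - 62*r^2 - 84*r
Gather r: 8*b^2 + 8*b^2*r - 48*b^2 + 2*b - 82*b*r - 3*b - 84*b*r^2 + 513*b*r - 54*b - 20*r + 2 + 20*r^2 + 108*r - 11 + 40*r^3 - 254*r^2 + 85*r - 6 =-40*b^2 - 55*b + 40*r^3 + r^2*(-84*b - 234) + r*(8*b^2 + 431*b + 173) - 15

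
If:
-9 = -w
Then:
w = 9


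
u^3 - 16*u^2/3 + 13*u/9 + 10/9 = (u - 5)*(u - 2/3)*(u + 1/3)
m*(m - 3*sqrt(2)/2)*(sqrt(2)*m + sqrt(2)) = sqrt(2)*m^3 - 3*m^2 + sqrt(2)*m^2 - 3*m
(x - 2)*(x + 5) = x^2 + 3*x - 10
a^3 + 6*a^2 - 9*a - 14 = (a - 2)*(a + 1)*(a + 7)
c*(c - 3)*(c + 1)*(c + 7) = c^4 + 5*c^3 - 17*c^2 - 21*c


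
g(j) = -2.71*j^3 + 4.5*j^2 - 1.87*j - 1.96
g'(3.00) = -48.04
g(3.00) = -40.24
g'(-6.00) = -348.55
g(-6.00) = 756.62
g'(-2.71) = -85.97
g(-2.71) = 90.09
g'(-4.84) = -235.88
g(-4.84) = 419.77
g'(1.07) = -1.55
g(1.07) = -2.13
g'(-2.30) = -65.58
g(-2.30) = 59.12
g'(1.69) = -9.88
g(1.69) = -5.35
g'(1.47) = -6.21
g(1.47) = -3.59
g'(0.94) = -0.59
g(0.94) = -1.99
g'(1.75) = -11.02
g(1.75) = -5.98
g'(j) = -8.13*j^2 + 9.0*j - 1.87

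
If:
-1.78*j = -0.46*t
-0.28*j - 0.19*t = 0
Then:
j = 0.00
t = 0.00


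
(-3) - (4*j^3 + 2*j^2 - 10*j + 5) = -4*j^3 - 2*j^2 + 10*j - 8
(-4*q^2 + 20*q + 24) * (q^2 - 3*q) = -4*q^4 + 32*q^3 - 36*q^2 - 72*q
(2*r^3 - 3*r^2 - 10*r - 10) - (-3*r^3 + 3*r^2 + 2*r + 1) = 5*r^3 - 6*r^2 - 12*r - 11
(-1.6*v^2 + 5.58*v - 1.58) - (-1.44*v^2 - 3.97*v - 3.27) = -0.16*v^2 + 9.55*v + 1.69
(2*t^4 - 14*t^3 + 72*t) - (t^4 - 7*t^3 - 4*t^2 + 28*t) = t^4 - 7*t^3 + 4*t^2 + 44*t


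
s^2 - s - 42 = (s - 7)*(s + 6)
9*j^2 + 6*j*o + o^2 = (3*j + o)^2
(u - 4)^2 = u^2 - 8*u + 16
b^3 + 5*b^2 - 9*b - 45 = (b - 3)*(b + 3)*(b + 5)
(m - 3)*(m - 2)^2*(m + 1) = m^4 - 6*m^3 + 9*m^2 + 4*m - 12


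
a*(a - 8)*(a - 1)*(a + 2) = a^4 - 7*a^3 - 10*a^2 + 16*a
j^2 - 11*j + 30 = (j - 6)*(j - 5)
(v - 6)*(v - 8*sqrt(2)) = v^2 - 8*sqrt(2)*v - 6*v + 48*sqrt(2)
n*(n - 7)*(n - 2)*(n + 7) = n^4 - 2*n^3 - 49*n^2 + 98*n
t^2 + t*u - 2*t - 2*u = (t - 2)*(t + u)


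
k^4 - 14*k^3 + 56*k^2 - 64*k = k*(k - 8)*(k - 4)*(k - 2)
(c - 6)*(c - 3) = c^2 - 9*c + 18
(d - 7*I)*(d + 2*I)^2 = d^3 - 3*I*d^2 + 24*d + 28*I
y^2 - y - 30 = (y - 6)*(y + 5)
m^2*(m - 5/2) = m^3 - 5*m^2/2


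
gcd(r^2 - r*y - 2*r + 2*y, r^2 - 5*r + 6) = r - 2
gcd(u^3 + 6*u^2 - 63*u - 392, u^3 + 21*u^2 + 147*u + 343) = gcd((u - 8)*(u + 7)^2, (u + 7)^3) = u^2 + 14*u + 49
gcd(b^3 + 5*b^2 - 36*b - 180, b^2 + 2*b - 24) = b + 6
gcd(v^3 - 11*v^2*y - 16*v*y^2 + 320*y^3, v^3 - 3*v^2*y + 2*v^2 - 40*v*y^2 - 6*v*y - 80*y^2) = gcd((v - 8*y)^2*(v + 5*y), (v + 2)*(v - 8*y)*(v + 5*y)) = -v^2 + 3*v*y + 40*y^2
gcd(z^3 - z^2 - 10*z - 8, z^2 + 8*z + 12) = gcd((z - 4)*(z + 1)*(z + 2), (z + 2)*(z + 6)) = z + 2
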